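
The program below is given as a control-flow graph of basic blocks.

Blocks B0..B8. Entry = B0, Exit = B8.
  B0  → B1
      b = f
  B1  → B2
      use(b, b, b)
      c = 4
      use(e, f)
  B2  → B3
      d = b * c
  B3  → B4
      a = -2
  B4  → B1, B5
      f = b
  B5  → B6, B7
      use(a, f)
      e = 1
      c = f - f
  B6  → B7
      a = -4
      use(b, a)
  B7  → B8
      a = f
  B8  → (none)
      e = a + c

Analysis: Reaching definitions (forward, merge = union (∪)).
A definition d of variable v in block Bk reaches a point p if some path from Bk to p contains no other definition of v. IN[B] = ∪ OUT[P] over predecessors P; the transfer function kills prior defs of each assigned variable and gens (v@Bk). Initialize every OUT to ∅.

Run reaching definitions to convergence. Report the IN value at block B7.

Answer: {a@B3, a@B6, b@B0, c@B5, d@B2, e@B5, f@B4}

Derivation:
Converged values:
  B0:   IN={}   OUT={b@B0}
  B1:   IN={a@B3, b@B0, c@B1, d@B2, f@B4}   OUT={a@B3, b@B0, c@B1, d@B2, f@B4}
  B2:   IN={a@B3, b@B0, c@B1, d@B2, f@B4}   OUT={a@B3, b@B0, c@B1, d@B2, f@B4}
  B3:   IN={a@B3, b@B0, c@B1, d@B2, f@B4}   OUT={a@B3, b@B0, c@B1, d@B2, f@B4}
  B4:   IN={a@B3, b@B0, c@B1, d@B2, f@B4}   OUT={a@B3, b@B0, c@B1, d@B2, f@B4}
  B5:   IN={a@B3, b@B0, c@B1, d@B2, f@B4}   OUT={a@B3, b@B0, c@B5, d@B2, e@B5, f@B4}
  B6:   IN={a@B3, b@B0, c@B5, d@B2, e@B5, f@B4}   OUT={a@B6, b@B0, c@B5, d@B2, e@B5, f@B4}
  B7:   IN={a@B3, a@B6, b@B0, c@B5, d@B2, e@B5, f@B4}   OUT={a@B7, b@B0, c@B5, d@B2, e@B5, f@B4}
  B8:   IN={a@B7, b@B0, c@B5, d@B2, e@B5, f@B4}   OUT={a@B7, b@B0, c@B5, d@B2, e@B8, f@B4}

Merge at B7: IN[B7] = OUT[B5] ⊔ OUT[B6] = {a@B3, a@B6, b@B0, c@B5, d@B2, e@B5, f@B4}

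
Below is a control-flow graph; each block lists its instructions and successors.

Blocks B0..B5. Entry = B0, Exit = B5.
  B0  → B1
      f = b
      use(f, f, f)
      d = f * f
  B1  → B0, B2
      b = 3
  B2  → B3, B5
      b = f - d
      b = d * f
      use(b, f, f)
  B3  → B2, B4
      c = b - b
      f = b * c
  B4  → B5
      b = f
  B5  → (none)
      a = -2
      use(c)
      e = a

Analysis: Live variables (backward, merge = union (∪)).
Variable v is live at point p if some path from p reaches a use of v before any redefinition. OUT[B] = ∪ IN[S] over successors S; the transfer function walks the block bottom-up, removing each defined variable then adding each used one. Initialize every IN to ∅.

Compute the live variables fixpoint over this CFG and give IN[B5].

Fixpoint table:
  B0:   IN={b, c}   OUT={c, d, f}
  B1:   IN={c, d, f}   OUT={b, c, d, f}
  B2:   IN={c, d, f}   OUT={b, c, d}
  B3:   IN={b, d}   OUT={c, d, f}
  B4:   IN={c, f}   OUT={c}
  B5:   IN={c}   OUT={}

B5 is the boundary node: OUT[B5] = {}
Applying B5's transfer function to that OUT value gives IN[B5] (row B5 above).

Answer: {c}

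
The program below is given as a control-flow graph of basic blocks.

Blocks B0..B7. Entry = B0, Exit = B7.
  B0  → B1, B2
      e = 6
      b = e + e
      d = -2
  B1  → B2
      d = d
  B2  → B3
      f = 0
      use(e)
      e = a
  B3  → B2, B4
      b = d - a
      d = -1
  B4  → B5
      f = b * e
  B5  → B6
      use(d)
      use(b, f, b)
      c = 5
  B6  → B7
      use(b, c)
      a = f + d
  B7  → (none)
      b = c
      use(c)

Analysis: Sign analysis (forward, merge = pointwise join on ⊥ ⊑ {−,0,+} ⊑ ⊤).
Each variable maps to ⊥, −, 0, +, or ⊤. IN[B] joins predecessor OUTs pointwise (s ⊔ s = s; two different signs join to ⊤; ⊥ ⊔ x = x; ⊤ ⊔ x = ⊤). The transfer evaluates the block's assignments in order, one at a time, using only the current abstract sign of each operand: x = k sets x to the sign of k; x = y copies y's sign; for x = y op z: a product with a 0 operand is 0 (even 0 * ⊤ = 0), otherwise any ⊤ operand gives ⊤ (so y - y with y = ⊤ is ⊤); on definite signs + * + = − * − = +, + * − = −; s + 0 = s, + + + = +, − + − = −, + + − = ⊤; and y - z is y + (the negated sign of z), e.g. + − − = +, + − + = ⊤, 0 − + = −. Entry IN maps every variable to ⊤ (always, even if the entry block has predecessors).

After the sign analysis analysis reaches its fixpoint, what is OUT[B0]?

Converged values:
  B0:  IN=(all ⊤)  OUT={b:+, d:-, e:+; rest ⊤}
  B1:  IN={b:+, d:-, e:+; rest ⊤}  OUT={b:+, d:-, e:+; rest ⊤}
  B2:  IN={d:-; rest ⊤}  OUT={d:-, f:0; rest ⊤}
  B3:  IN={d:-, f:0; rest ⊤}  OUT={d:-, f:0; rest ⊤}
  B4:  IN={d:-, f:0; rest ⊤}  OUT={d:-; rest ⊤}
  B5:  IN={d:-; rest ⊤}  OUT={c:+, d:-; rest ⊤}
  B6:  IN={c:+, d:-; rest ⊤}  OUT={c:+, d:-; rest ⊤}
  B7:  IN={c:+, d:-; rest ⊤}  OUT={b:+, c:+, d:-; rest ⊤}

B0 is the boundary node: IN[B0] = {a: ⊤, b: ⊤, c: ⊤, d: ⊤, e: ⊤, f: ⊤}
Applying B0's transfer function to that IN value gives OUT[B0] (row B0 above).

Answer: {a: ⊤, b: +, c: ⊤, d: -, e: +, f: ⊤}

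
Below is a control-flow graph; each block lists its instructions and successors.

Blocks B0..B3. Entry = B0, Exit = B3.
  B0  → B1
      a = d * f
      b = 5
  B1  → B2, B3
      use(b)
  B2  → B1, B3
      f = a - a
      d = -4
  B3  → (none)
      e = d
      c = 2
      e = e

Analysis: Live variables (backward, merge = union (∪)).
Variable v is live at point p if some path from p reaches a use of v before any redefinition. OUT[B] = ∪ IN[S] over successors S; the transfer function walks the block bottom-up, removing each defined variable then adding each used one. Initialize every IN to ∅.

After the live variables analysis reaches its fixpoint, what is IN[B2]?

Answer: {a, b}

Working:
Fixpoint table:
  B0: | IN={d, f} | OUT={a, b, d}
  B1: | IN={a, b, d} | OUT={a, b, d}
  B2: | IN={a, b} | OUT={a, b, d}
  B3: | IN={d} | OUT={}

Merge at B2: OUT[B2] = IN[B1] ⊔ IN[B3] = {a, b, d}
Applying B2's transfer function to that OUT value gives IN[B2] (row B2 above).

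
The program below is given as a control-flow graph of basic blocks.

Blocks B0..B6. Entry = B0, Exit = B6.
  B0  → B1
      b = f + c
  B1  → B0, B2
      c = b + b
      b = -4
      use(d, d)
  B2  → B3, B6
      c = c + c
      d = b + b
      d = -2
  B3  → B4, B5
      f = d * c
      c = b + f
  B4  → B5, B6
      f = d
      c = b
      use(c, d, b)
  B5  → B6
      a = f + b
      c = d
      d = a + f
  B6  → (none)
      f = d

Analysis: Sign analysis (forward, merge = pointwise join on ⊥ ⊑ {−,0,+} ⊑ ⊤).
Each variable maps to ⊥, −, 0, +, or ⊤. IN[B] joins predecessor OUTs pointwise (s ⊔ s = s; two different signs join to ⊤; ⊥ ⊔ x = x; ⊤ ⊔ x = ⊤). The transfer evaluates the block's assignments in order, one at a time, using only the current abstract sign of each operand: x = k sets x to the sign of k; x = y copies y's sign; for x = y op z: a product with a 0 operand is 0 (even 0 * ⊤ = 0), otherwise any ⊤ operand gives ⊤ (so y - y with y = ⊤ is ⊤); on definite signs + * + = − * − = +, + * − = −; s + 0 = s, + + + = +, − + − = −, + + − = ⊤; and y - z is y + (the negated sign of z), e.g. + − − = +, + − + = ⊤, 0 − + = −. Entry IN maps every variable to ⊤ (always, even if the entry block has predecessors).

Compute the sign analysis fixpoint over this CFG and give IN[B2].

Answer: {a: ⊤, b: -, c: ⊤, d: ⊤, e: ⊤, f: ⊤}

Derivation:
Fixpoint table:
  B0:   IN=(all ⊤)   OUT=(all ⊤)
  B1:   IN=(all ⊤)   OUT={b:-; rest ⊤}
  B2:   IN={b:-; rest ⊤}   OUT={b:-, d:-; rest ⊤}
  B3:   IN={b:-, d:-; rest ⊤}   OUT={b:-, d:-; rest ⊤}
  B4:   IN={b:-, d:-; rest ⊤}   OUT={b:-, c:-, d:-, f:-; rest ⊤}
  B5:   IN={b:-, d:-; rest ⊤}   OUT={b:-, c:-; rest ⊤}
  B6:   IN={b:-; rest ⊤}   OUT={b:-; rest ⊤}

Merge at B2: IN[B2] = OUT[B1] = {a: ⊤, b: -, c: ⊤, d: ⊤, e: ⊤, f: ⊤}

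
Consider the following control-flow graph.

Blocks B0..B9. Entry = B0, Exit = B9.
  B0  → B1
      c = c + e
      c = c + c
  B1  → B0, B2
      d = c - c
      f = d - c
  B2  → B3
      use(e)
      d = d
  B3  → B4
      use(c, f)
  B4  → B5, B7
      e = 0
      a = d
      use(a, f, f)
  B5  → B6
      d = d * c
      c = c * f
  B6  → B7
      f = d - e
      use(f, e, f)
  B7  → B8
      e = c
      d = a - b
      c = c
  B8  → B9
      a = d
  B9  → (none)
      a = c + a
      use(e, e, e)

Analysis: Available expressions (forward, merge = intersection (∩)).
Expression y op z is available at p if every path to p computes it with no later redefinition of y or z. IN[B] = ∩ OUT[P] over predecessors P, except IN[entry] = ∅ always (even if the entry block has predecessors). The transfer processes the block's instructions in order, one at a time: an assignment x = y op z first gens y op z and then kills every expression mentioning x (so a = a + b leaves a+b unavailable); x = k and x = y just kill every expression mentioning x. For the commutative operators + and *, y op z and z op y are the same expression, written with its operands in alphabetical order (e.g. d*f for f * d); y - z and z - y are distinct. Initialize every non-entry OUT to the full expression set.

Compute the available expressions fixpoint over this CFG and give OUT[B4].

Answer: {c-c}

Derivation:
Per-block solution:
  B0:   IN={}   OUT={}
  B1:   IN={}   OUT={c-c, d-c}
  B2:   IN={c-c, d-c}   OUT={c-c}
  B3:   IN={c-c}   OUT={c-c}
  B4:   IN={c-c}   OUT={c-c}
  B5:   IN={c-c}   OUT={}
  B6:   IN={}   OUT={d-e}
  B7:   IN={}   OUT={a-b}
  B8:   IN={a-b}   OUT={}
  B9:   IN={}   OUT={}

Merge at B4: IN[B4] = OUT[B3] = {c-c}
Applying B4's transfer function to that IN value gives OUT[B4] (row B4 above).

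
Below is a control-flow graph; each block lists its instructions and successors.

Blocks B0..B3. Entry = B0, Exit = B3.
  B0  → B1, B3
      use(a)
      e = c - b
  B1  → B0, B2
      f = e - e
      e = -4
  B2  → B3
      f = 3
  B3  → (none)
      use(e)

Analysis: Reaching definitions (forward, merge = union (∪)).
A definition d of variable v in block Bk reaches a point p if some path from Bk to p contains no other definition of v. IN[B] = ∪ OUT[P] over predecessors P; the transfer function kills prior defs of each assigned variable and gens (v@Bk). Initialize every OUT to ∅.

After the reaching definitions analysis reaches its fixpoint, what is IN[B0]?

Answer: {e@B1, f@B1}

Working:
Per-block solution:
  B0:   IN={e@B1, f@B1}   OUT={e@B0, f@B1}
  B1:   IN={e@B0, f@B1}   OUT={e@B1, f@B1}
  B2:   IN={e@B1, f@B1}   OUT={e@B1, f@B2}
  B3:   IN={e@B0, e@B1, f@B1, f@B2}   OUT={e@B0, e@B1, f@B1, f@B2}

Merge at B0 (entry node, so the boundary value {} is joined with the incoming edge(s)): IN[B0] = {} ⊔ OUT[B1] = {e@B1, f@B1}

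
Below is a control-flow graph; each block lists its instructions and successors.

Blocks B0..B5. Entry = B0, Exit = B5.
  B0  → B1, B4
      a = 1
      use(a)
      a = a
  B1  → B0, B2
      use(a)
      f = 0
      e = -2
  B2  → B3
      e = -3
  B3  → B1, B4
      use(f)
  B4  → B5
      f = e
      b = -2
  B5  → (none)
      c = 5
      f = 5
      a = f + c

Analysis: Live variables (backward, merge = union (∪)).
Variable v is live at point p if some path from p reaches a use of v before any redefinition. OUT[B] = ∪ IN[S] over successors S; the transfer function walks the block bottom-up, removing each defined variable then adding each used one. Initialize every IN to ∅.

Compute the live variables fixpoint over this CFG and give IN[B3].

Converged values:
  B0: | IN={e} | OUT={a, e}
  B1: | IN={a} | OUT={a, e, f}
  B2: | IN={a, f} | OUT={a, e, f}
  B3: | IN={a, e, f} | OUT={a, e}
  B4: | IN={e} | OUT={}
  B5: | IN={} | OUT={}

Merge at B3: OUT[B3] = IN[B1] ⊔ IN[B4] = {a, e}
Applying B3's transfer function to that OUT value gives IN[B3] (row B3 above).

Answer: {a, e, f}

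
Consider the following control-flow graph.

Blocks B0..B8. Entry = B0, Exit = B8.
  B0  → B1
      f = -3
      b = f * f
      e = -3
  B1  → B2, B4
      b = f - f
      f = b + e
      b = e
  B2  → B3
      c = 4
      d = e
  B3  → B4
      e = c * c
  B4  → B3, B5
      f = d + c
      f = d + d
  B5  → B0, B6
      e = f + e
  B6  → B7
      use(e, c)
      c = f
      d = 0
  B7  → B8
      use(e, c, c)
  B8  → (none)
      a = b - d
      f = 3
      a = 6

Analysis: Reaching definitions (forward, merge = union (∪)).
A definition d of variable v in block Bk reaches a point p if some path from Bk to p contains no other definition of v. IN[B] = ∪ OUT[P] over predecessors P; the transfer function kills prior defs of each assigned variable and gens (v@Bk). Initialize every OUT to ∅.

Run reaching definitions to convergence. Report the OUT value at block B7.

Answer: {b@B1, c@B6, d@B6, e@B5, f@B4}

Trace:
Converged values:
  B0:  IN={b@B1, c@B2, d@B2, e@B5, f@B4}  OUT={b@B0, c@B2, d@B2, e@B0, f@B0}
  B1:  IN={b@B0, c@B2, d@B2, e@B0, f@B0}  OUT={b@B1, c@B2, d@B2, e@B0, f@B1}
  B2:  IN={b@B1, c@B2, d@B2, e@B0, f@B1}  OUT={b@B1, c@B2, d@B2, e@B0, f@B1}
  B3:  IN={b@B1, c@B2, d@B2, e@B0, e@B3, f@B1, f@B4}  OUT={b@B1, c@B2, d@B2, e@B3, f@B1, f@B4}
  B4:  IN={b@B1, c@B2, d@B2, e@B0, e@B3, f@B1, f@B4}  OUT={b@B1, c@B2, d@B2, e@B0, e@B3, f@B4}
  B5:  IN={b@B1, c@B2, d@B2, e@B0, e@B3, f@B4}  OUT={b@B1, c@B2, d@B2, e@B5, f@B4}
  B6:  IN={b@B1, c@B2, d@B2, e@B5, f@B4}  OUT={b@B1, c@B6, d@B6, e@B5, f@B4}
  B7:  IN={b@B1, c@B6, d@B6, e@B5, f@B4}  OUT={b@B1, c@B6, d@B6, e@B5, f@B4}
  B8:  IN={b@B1, c@B6, d@B6, e@B5, f@B4}  OUT={a@B8, b@B1, c@B6, d@B6, e@B5, f@B8}

Merge at B7: IN[B7] = OUT[B6] = {b@B1, c@B6, d@B6, e@B5, f@B4}
Applying B7's transfer function to that IN value gives OUT[B7] (row B7 above).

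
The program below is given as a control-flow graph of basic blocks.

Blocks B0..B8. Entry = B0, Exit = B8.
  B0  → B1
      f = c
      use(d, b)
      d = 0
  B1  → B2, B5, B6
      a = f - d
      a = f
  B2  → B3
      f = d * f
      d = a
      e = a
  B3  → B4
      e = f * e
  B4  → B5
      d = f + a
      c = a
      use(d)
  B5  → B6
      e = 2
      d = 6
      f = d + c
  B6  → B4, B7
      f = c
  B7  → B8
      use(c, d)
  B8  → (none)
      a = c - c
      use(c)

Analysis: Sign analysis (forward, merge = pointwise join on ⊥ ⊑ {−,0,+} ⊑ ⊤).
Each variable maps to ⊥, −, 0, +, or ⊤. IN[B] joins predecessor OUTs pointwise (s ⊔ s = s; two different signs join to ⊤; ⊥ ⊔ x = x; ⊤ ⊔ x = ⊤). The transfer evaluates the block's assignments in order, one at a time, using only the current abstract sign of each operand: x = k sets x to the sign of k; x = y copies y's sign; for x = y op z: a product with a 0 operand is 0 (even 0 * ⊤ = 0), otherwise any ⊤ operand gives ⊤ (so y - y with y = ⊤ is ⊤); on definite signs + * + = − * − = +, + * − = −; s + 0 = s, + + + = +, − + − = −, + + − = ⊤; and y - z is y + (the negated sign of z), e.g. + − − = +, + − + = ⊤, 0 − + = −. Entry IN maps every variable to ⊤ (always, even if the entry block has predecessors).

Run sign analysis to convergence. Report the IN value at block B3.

Converged values:
  B0:   IN=(all ⊤)   OUT={d:0; rest ⊤}
  B1:   IN={d:0; rest ⊤}   OUT={d:0; rest ⊤}
  B2:   IN={d:0; rest ⊤}   OUT={f:0; rest ⊤}
  B3:   IN={f:0; rest ⊤}   OUT={e:0, f:0; rest ⊤}
  B4:   IN=(all ⊤)   OUT=(all ⊤)
  B5:   IN=(all ⊤)   OUT={d:+, e:+; rest ⊤}
  B6:   IN=(all ⊤)   OUT=(all ⊤)
  B7:   IN=(all ⊤)   OUT=(all ⊤)
  B8:   IN=(all ⊤)   OUT=(all ⊤)

Merge at B3: IN[B3] = OUT[B2] = {a: ⊤, b: ⊤, c: ⊤, d: ⊤, e: ⊤, f: 0}

Answer: {a: ⊤, b: ⊤, c: ⊤, d: ⊤, e: ⊤, f: 0}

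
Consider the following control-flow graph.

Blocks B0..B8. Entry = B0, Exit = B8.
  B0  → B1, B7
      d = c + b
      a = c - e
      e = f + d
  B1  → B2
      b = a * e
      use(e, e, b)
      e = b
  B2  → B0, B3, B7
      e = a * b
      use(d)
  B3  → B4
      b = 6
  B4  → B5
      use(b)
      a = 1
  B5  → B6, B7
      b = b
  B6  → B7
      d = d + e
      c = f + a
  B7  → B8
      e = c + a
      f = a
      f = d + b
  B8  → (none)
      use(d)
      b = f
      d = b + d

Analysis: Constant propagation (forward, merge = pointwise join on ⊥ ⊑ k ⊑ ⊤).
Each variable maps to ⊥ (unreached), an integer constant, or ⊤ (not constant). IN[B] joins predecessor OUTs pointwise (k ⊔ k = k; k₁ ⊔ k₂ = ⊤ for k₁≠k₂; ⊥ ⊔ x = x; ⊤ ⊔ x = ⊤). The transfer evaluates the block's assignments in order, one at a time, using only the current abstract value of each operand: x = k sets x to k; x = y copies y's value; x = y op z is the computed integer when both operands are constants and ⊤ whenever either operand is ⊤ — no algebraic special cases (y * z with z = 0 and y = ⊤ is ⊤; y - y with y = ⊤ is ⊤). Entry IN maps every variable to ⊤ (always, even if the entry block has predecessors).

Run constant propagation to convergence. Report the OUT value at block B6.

Answer: {a: 1, b: 6, c: ⊤, d: ⊤, e: ⊤, f: ⊤}

Trace:
Fixpoint table:
  B0:  IN=(all ⊤)  OUT=(all ⊤)
  B1:  IN=(all ⊤)  OUT=(all ⊤)
  B2:  IN=(all ⊤)  OUT=(all ⊤)
  B3:  IN=(all ⊤)  OUT={b:6; rest ⊤}
  B4:  IN={b:6; rest ⊤}  OUT={a:1, b:6; rest ⊤}
  B5:  IN={a:1, b:6; rest ⊤}  OUT={a:1, b:6; rest ⊤}
  B6:  IN={a:1, b:6; rest ⊤}  OUT={a:1, b:6; rest ⊤}
  B7:  IN=(all ⊤)  OUT=(all ⊤)
  B8:  IN=(all ⊤)  OUT=(all ⊤)

Merge at B6: IN[B6] = OUT[B5] = {a: 1, b: 6, c: ⊤, d: ⊤, e: ⊤, f: ⊤}
Applying B6's transfer function to that IN value gives OUT[B6] (row B6 above).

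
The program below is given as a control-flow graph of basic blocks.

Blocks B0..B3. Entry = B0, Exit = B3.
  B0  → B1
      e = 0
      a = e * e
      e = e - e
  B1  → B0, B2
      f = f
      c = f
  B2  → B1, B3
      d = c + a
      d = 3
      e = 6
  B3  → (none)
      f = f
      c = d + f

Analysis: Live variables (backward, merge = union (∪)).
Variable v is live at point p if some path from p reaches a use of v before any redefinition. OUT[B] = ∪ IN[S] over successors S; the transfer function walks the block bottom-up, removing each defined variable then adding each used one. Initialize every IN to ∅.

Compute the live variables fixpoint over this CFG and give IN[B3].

Answer: {d, f}

Working:
Per-block solution:
  B0:  IN={f}  OUT={a, f}
  B1:  IN={a, f}  OUT={a, c, f}
  B2:  IN={a, c, f}  OUT={a, d, f}
  B3:  IN={d, f}  OUT={}

B3 is the boundary node: OUT[B3] = {}
Applying B3's transfer function to that OUT value gives IN[B3] (row B3 above).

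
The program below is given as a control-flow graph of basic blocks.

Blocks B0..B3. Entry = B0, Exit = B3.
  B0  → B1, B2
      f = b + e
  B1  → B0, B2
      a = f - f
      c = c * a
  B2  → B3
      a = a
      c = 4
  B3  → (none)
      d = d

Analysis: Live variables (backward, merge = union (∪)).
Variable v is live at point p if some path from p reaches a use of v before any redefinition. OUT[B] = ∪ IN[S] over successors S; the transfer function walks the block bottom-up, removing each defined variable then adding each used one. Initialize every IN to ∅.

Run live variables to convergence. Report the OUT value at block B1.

Answer: {a, b, c, d, e}

Working:
Per-block solution:
  B0: | IN={a, b, c, d, e} | OUT={a, b, c, d, e, f}
  B1: | IN={b, c, d, e, f} | OUT={a, b, c, d, e}
  B2: | IN={a, d} | OUT={d}
  B3: | IN={d} | OUT={}

Merge at B1: OUT[B1] = IN[B0] ⊔ IN[B2] = {a, b, c, d, e}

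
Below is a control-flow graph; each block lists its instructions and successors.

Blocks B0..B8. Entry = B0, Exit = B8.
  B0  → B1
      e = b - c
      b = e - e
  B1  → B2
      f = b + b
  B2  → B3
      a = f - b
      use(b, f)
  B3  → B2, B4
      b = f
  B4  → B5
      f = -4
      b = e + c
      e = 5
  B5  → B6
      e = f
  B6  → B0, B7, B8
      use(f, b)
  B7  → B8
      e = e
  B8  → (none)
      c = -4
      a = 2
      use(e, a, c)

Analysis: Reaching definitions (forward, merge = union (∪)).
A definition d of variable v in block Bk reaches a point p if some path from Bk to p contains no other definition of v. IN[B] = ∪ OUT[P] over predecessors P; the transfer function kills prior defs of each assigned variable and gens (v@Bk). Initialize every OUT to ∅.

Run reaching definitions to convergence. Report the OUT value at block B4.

Answer: {a@B2, b@B4, e@B4, f@B4}

Trace:
Converged values:
  B0:   IN={a@B2, b@B4, e@B5, f@B4}   OUT={a@B2, b@B0, e@B0, f@B4}
  B1:   IN={a@B2, b@B0, e@B0, f@B4}   OUT={a@B2, b@B0, e@B0, f@B1}
  B2:   IN={a@B2, b@B0, b@B3, e@B0, f@B1}   OUT={a@B2, b@B0, b@B3, e@B0, f@B1}
  B3:   IN={a@B2, b@B0, b@B3, e@B0, f@B1}   OUT={a@B2, b@B3, e@B0, f@B1}
  B4:   IN={a@B2, b@B3, e@B0, f@B1}   OUT={a@B2, b@B4, e@B4, f@B4}
  B5:   IN={a@B2, b@B4, e@B4, f@B4}   OUT={a@B2, b@B4, e@B5, f@B4}
  B6:   IN={a@B2, b@B4, e@B5, f@B4}   OUT={a@B2, b@B4, e@B5, f@B4}
  B7:   IN={a@B2, b@B4, e@B5, f@B4}   OUT={a@B2, b@B4, e@B7, f@B4}
  B8:   IN={a@B2, b@B4, e@B5, e@B7, f@B4}   OUT={a@B8, b@B4, c@B8, e@B5, e@B7, f@B4}

Merge at B4: IN[B4] = OUT[B3] = {a@B2, b@B3, e@B0, f@B1}
Applying B4's transfer function to that IN value gives OUT[B4] (row B4 above).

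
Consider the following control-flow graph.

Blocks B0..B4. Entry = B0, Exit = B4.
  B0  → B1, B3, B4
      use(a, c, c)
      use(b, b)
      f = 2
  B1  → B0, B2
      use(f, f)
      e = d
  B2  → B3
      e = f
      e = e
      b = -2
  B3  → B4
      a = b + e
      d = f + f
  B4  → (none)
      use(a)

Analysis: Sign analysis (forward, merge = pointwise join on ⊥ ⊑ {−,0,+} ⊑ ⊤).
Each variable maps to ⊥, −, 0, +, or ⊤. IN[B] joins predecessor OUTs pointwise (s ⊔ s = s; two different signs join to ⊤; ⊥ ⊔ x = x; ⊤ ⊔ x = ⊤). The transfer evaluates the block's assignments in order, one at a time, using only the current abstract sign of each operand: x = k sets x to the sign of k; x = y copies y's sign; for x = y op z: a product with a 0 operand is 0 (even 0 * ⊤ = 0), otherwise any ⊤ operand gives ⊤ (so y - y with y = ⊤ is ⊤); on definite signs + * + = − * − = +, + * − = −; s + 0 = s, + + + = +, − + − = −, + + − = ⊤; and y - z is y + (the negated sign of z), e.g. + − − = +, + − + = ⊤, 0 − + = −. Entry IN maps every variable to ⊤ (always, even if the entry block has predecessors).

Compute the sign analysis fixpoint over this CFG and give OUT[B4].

Answer: {a: ⊤, b: ⊤, c: ⊤, d: ⊤, e: ⊤, f: +}

Working:
Fixpoint table:
  B0:  IN=(all ⊤)  OUT={f:+; rest ⊤}
  B1:  IN={f:+; rest ⊤}  OUT={f:+; rest ⊤}
  B2:  IN={f:+; rest ⊤}  OUT={b:-, e:+, f:+; rest ⊤}
  B3:  IN={f:+; rest ⊤}  OUT={d:+, f:+; rest ⊤}
  B4:  IN={f:+; rest ⊤}  OUT={f:+; rest ⊤}

Merge at B4: IN[B4] = OUT[B0] ⊔ OUT[B3] = {a: ⊤, b: ⊤, c: ⊤, d: ⊤, e: ⊤, f: +}
Applying B4's transfer function to that IN value gives OUT[B4] (row B4 above).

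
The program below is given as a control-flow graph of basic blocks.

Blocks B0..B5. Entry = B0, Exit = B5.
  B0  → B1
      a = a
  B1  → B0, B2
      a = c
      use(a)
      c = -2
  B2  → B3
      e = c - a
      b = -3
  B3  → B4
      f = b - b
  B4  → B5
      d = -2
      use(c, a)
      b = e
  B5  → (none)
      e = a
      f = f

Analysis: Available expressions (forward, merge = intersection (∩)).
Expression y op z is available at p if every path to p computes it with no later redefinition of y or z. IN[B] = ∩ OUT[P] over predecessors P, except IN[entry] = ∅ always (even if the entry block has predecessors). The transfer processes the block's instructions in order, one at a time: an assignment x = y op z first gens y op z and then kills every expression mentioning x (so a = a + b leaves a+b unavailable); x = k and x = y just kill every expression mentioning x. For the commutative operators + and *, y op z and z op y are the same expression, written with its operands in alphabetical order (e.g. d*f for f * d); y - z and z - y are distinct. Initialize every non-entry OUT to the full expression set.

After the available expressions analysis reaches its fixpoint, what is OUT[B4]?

Answer: {c-a}

Trace:
Fixpoint table:
  B0:   IN={}   OUT={}
  B1:   IN={}   OUT={}
  B2:   IN={}   OUT={c-a}
  B3:   IN={c-a}   OUT={b-b, c-a}
  B4:   IN={b-b, c-a}   OUT={c-a}
  B5:   IN={c-a}   OUT={c-a}

Merge at B4: IN[B4] = OUT[B3] = {b-b, c-a}
Applying B4's transfer function to that IN value gives OUT[B4] (row B4 above).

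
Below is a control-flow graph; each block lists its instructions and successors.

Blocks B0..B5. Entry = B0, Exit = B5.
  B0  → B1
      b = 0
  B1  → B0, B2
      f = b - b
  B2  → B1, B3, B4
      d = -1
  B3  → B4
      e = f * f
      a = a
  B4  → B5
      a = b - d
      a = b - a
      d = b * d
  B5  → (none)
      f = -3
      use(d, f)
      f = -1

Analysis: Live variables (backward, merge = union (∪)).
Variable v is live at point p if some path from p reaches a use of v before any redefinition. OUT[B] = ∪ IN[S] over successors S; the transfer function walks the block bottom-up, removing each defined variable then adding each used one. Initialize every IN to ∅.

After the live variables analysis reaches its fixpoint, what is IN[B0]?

Answer: {a}

Derivation:
Converged values:
  B0: | IN={a} | OUT={a, b}
  B1: | IN={a, b} | OUT={a, b, f}
  B2: | IN={a, b, f} | OUT={a, b, d, f}
  B3: | IN={a, b, d, f} | OUT={b, d}
  B4: | IN={b, d} | OUT={d}
  B5: | IN={d} | OUT={}

Merge at B0: OUT[B0] = IN[B1] = {a, b}
Applying B0's transfer function to that OUT value gives IN[B0] (row B0 above).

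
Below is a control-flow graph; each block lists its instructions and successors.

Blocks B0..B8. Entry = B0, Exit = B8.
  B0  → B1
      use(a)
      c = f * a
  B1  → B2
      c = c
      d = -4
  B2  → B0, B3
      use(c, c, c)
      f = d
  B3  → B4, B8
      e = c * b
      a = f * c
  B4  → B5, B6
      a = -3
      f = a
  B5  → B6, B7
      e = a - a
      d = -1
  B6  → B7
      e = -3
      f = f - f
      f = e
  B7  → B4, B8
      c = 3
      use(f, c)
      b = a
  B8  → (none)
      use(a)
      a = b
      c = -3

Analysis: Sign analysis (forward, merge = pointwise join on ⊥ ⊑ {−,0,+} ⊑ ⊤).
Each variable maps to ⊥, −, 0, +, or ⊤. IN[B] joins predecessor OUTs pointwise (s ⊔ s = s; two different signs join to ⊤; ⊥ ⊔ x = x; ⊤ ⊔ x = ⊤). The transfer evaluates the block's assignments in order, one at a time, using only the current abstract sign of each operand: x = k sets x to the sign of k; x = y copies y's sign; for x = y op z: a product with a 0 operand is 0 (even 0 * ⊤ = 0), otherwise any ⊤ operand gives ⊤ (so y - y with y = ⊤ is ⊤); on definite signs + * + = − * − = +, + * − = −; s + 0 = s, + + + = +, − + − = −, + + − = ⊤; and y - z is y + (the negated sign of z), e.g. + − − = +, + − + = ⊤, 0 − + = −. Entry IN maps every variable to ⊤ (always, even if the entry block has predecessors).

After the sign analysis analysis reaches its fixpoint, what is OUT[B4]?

Per-block solution:
  B0: | IN=(all ⊤) | OUT=(all ⊤)
  B1: | IN=(all ⊤) | OUT={d:-; rest ⊤}
  B2: | IN={d:-; rest ⊤} | OUT={d:-, f:-; rest ⊤}
  B3: | IN={d:-, f:-; rest ⊤} | OUT={d:-, f:-; rest ⊤}
  B4: | IN={d:-, f:-; rest ⊤} | OUT={a:-, d:-, f:-; rest ⊤}
  B5: | IN={a:-, d:-, f:-; rest ⊤} | OUT={a:-, d:-, f:-; rest ⊤}
  B6: | IN={a:-, d:-, f:-; rest ⊤} | OUT={a:-, d:-, e:-, f:-; rest ⊤}
  B7: | IN={a:-, d:-, f:-; rest ⊤} | OUT={a:-, b:-, c:+, d:-, f:-; rest ⊤}
  B8: | IN={d:-, f:-; rest ⊤} | OUT={c:-, d:-, f:-; rest ⊤}

Merge at B4: IN[B4] = OUT[B3] ⊔ OUT[B7] = {a: ⊤, b: ⊤, c: ⊤, d: -, e: ⊤, f: -}
Applying B4's transfer function to that IN value gives OUT[B4] (row B4 above).

Answer: {a: -, b: ⊤, c: ⊤, d: -, e: ⊤, f: -}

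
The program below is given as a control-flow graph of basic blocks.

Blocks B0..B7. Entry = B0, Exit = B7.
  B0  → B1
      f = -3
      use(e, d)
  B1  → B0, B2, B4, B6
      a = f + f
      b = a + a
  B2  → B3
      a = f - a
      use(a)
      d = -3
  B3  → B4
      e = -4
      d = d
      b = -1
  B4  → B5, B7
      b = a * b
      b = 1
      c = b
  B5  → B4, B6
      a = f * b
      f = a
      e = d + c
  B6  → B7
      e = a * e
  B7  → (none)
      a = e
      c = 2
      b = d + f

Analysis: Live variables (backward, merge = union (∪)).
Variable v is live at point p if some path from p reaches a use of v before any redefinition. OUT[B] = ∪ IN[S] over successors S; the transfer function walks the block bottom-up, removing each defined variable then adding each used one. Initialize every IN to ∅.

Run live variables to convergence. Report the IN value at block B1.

Answer: {d, e, f}

Derivation:
Fixpoint table:
  B0:   IN={d, e}   OUT={d, e, f}
  B1:   IN={d, e, f}   OUT={a, b, d, e, f}
  B2:   IN={a, f}   OUT={a, d, f}
  B3:   IN={a, d, f}   OUT={a, b, d, e, f}
  B4:   IN={a, b, d, e, f}   OUT={b, c, d, e, f}
  B5:   IN={b, c, d, f}   OUT={a, b, d, e, f}
  B6:   IN={a, d, e, f}   OUT={d, e, f}
  B7:   IN={d, e, f}   OUT={}

Merge at B1: OUT[B1] = IN[B0] ⊔ IN[B2] ⊔ IN[B4] ⊔ IN[B6] = {a, b, d, e, f}
Applying B1's transfer function to that OUT value gives IN[B1] (row B1 above).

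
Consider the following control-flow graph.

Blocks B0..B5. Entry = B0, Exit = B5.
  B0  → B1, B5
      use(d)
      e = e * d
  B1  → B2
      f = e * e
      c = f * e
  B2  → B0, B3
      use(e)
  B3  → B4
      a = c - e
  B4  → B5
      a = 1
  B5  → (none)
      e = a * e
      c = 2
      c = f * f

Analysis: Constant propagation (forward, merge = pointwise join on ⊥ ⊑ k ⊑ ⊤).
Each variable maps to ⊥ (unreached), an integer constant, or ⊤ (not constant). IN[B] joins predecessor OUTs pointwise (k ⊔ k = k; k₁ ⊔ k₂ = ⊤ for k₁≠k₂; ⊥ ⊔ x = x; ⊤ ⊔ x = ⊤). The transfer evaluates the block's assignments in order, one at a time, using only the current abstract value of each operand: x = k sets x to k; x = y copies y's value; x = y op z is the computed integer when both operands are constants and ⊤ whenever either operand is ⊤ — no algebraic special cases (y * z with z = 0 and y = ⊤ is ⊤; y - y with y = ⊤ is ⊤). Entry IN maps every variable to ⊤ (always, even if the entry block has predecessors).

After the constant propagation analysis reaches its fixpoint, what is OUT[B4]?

Fixpoint table:
  B0: | IN=(all ⊤) | OUT=(all ⊤)
  B1: | IN=(all ⊤) | OUT=(all ⊤)
  B2: | IN=(all ⊤) | OUT=(all ⊤)
  B3: | IN=(all ⊤) | OUT=(all ⊤)
  B4: | IN=(all ⊤) | OUT={a:1; rest ⊤}
  B5: | IN=(all ⊤) | OUT=(all ⊤)

Merge at B4: IN[B4] = OUT[B3] = {a: ⊤, b: ⊤, c: ⊤, d: ⊤, e: ⊤, f: ⊤}
Applying B4's transfer function to that IN value gives OUT[B4] (row B4 above).

Answer: {a: 1, b: ⊤, c: ⊤, d: ⊤, e: ⊤, f: ⊤}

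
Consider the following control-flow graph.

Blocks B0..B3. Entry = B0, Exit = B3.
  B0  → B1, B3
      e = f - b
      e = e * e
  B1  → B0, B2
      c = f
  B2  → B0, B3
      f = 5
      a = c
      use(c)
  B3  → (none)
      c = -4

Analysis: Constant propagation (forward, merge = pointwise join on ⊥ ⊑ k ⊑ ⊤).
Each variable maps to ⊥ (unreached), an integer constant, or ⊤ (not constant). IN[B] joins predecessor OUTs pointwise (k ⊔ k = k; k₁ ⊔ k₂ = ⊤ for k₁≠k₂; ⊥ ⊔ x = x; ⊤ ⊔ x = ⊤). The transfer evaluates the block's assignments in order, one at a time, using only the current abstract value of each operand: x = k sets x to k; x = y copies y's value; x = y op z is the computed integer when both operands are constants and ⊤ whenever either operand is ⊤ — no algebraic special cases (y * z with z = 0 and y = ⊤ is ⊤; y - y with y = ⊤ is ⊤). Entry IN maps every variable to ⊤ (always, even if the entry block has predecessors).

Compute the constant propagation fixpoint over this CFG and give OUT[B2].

Per-block solution:
  B0: | IN=(all ⊤) | OUT=(all ⊤)
  B1: | IN=(all ⊤) | OUT=(all ⊤)
  B2: | IN=(all ⊤) | OUT={f:5; rest ⊤}
  B3: | IN=(all ⊤) | OUT={c:-4; rest ⊤}

Merge at B2: IN[B2] = OUT[B1] = {a: ⊤, b: ⊤, c: ⊤, d: ⊤, e: ⊤, f: ⊤}
Applying B2's transfer function to that IN value gives OUT[B2] (row B2 above).

Answer: {a: ⊤, b: ⊤, c: ⊤, d: ⊤, e: ⊤, f: 5}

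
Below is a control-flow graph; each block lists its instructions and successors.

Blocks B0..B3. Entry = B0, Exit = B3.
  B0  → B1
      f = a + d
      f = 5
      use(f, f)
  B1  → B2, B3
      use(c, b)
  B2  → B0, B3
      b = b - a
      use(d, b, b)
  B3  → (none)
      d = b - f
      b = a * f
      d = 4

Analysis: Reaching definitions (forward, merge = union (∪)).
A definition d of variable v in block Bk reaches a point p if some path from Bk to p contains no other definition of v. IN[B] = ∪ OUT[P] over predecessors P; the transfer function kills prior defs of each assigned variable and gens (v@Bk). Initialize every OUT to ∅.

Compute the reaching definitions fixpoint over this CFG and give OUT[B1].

Answer: {b@B2, f@B0}

Working:
Per-block solution:
  B0:  IN={b@B2, f@B0}  OUT={b@B2, f@B0}
  B1:  IN={b@B2, f@B0}  OUT={b@B2, f@B0}
  B2:  IN={b@B2, f@B0}  OUT={b@B2, f@B0}
  B3:  IN={b@B2, f@B0}  OUT={b@B3, d@B3, f@B0}

Merge at B1: IN[B1] = OUT[B0] = {b@B2, f@B0}
Applying B1's transfer function to that IN value gives OUT[B1] (row B1 above).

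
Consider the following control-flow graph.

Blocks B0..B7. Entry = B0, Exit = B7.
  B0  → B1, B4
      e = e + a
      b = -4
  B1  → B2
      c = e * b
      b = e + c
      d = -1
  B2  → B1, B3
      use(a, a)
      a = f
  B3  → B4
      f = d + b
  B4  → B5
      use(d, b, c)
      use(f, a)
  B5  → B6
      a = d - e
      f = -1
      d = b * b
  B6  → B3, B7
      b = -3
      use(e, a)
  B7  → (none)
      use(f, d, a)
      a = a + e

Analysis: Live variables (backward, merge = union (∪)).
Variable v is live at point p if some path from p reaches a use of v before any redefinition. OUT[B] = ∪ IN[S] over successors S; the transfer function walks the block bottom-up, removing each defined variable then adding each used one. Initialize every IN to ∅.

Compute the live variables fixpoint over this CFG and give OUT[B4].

Answer: {b, c, d, e}

Working:
Converged values:
  B0:  IN={a, c, d, e, f}  OUT={a, b, c, d, e, f}
  B1:  IN={a, b, e, f}  OUT={a, b, c, d, e, f}
  B2:  IN={a, b, c, d, e, f}  OUT={a, b, c, d, e, f}
  B3:  IN={a, b, c, d, e}  OUT={a, b, c, d, e, f}
  B4:  IN={a, b, c, d, e, f}  OUT={b, c, d, e}
  B5:  IN={b, c, d, e}  OUT={a, c, d, e, f}
  B6:  IN={a, c, d, e, f}  OUT={a, b, c, d, e, f}
  B7:  IN={a, d, e, f}  OUT={}

Merge at B4: OUT[B4] = IN[B5] = {b, c, d, e}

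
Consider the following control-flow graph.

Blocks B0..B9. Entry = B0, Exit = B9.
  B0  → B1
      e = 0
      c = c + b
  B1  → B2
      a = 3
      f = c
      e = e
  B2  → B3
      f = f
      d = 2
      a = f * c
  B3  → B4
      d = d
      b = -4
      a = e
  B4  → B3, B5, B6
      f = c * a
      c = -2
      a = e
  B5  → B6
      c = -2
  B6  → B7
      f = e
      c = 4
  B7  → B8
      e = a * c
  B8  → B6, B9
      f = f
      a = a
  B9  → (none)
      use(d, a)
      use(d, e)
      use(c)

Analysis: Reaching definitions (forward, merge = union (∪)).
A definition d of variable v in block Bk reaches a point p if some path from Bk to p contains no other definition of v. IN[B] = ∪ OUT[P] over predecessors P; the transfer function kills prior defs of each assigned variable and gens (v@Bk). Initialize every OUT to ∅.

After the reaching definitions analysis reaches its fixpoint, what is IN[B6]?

Converged values:
  B0: | IN={} | OUT={c@B0, e@B0}
  B1: | IN={c@B0, e@B0} | OUT={a@B1, c@B0, e@B1, f@B1}
  B2: | IN={a@B1, c@B0, e@B1, f@B1} | OUT={a@B2, c@B0, d@B2, e@B1, f@B2}
  B3: | IN={a@B2, a@B4, b@B3, c@B0, c@B4, d@B2, d@B3, e@B1, f@B2, f@B4} | OUT={a@B3, b@B3, c@B0, c@B4, d@B3, e@B1, f@B2, f@B4}
  B4: | IN={a@B3, b@B3, c@B0, c@B4, d@B3, e@B1, f@B2, f@B4} | OUT={a@B4, b@B3, c@B4, d@B3, e@B1, f@B4}
  B5: | IN={a@B4, b@B3, c@B4, d@B3, e@B1, f@B4} | OUT={a@B4, b@B3, c@B5, d@B3, e@B1, f@B4}
  B6: | IN={a@B4, a@B8, b@B3, c@B4, c@B5, c@B6, d@B3, e@B1, e@B7, f@B4, f@B8} | OUT={a@B4, a@B8, b@B3, c@B6, d@B3, e@B1, e@B7, f@B6}
  B7: | IN={a@B4, a@B8, b@B3, c@B6, d@B3, e@B1, e@B7, f@B6} | OUT={a@B4, a@B8, b@B3, c@B6, d@B3, e@B7, f@B6}
  B8: | IN={a@B4, a@B8, b@B3, c@B6, d@B3, e@B7, f@B6} | OUT={a@B8, b@B3, c@B6, d@B3, e@B7, f@B8}
  B9: | IN={a@B8, b@B3, c@B6, d@B3, e@B7, f@B8} | OUT={a@B8, b@B3, c@B6, d@B3, e@B7, f@B8}

Merge at B6: IN[B6] = OUT[B4] ⊔ OUT[B5] ⊔ OUT[B8] = {a@B4, a@B8, b@B3, c@B4, c@B5, c@B6, d@B3, e@B1, e@B7, f@B4, f@B8}

Answer: {a@B4, a@B8, b@B3, c@B4, c@B5, c@B6, d@B3, e@B1, e@B7, f@B4, f@B8}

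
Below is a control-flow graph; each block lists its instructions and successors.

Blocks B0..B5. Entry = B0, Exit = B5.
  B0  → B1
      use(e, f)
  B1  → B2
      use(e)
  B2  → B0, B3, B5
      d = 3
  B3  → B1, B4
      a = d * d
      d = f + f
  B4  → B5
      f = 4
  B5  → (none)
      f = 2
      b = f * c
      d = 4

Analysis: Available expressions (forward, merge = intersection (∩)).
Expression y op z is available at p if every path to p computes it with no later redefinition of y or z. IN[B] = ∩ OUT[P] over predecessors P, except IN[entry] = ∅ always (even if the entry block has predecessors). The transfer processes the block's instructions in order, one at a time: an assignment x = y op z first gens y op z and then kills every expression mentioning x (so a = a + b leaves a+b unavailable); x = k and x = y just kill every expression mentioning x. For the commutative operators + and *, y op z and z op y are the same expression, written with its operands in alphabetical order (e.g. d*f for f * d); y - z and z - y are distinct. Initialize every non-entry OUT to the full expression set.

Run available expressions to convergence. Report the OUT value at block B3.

Answer: {f+f}

Working:
Converged values:
  B0: | IN={} | OUT={}
  B1: | IN={} | OUT={}
  B2: | IN={} | OUT={}
  B3: | IN={} | OUT={f+f}
  B4: | IN={f+f} | OUT={}
  B5: | IN={} | OUT={c*f}

Merge at B3: IN[B3] = OUT[B2] = {}
Applying B3's transfer function to that IN value gives OUT[B3] (row B3 above).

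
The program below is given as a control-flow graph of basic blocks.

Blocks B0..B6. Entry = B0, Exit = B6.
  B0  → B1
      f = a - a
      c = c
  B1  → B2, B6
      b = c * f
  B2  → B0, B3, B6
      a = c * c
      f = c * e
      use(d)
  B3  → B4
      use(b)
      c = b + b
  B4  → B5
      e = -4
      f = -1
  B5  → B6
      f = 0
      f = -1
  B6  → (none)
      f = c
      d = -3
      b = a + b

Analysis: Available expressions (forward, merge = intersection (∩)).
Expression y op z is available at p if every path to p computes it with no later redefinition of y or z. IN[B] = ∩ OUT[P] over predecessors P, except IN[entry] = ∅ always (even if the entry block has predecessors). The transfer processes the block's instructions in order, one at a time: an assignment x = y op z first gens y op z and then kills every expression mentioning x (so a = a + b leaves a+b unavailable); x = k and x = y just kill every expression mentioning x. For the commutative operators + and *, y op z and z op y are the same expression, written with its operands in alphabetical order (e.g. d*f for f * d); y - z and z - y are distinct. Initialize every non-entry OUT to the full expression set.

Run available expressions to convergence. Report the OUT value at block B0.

Answer: {a-a}

Working:
Fixpoint table:
  B0:  IN={}  OUT={a-a}
  B1:  IN={a-a}  OUT={a-a, c*f}
  B2:  IN={a-a, c*f}  OUT={c*c, c*e}
  B3:  IN={c*c, c*e}  OUT={b+b}
  B4:  IN={b+b}  OUT={b+b}
  B5:  IN={b+b}  OUT={b+b}
  B6:  IN={}  OUT={}

Merge at B0 (entry node, so the boundary value {} is joined with the incoming edge(s)): IN[B0] = {} ∩ OUT[B2] = {}
Applying B0's transfer function to that IN value gives OUT[B0] (row B0 above).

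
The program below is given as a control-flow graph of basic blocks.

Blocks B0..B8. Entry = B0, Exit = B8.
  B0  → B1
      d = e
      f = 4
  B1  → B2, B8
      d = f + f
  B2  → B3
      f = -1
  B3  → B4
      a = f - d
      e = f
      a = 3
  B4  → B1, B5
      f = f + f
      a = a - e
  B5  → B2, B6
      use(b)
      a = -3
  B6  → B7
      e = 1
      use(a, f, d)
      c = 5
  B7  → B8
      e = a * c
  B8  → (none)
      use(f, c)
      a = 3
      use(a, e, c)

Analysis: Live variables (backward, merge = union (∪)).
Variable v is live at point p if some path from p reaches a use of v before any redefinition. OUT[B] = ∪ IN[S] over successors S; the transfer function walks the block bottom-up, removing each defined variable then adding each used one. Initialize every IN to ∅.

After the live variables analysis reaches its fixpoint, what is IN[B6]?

Answer: {a, d, f}

Working:
Fixpoint table:
  B0: | IN={b, c, e} | OUT={b, c, e, f}
  B1: | IN={b, c, e, f} | OUT={b, c, d, e, f}
  B2: | IN={b, c, d} | OUT={b, c, d, f}
  B3: | IN={b, c, d, f} | OUT={a, b, c, d, e, f}
  B4: | IN={a, b, c, d, e, f} | OUT={b, c, d, e, f}
  B5: | IN={b, c, d, f} | OUT={a, b, c, d, f}
  B6: | IN={a, d, f} | OUT={a, c, f}
  B7: | IN={a, c, f} | OUT={c, e, f}
  B8: | IN={c, e, f} | OUT={}

Merge at B6: OUT[B6] = IN[B7] = {a, c, f}
Applying B6's transfer function to that OUT value gives IN[B6] (row B6 above).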